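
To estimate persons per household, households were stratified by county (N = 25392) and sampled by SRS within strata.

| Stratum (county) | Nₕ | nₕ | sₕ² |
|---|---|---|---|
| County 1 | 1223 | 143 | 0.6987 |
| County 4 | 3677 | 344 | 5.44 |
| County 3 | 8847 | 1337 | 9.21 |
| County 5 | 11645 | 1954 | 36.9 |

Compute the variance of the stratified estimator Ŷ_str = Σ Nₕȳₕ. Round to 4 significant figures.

2.789 × 10^6

Var(Ŷ_str) = Σₕ Nₕ²(1 − fₕ)sₕ²/nₕ.
County 1: 1223²·(1 − 143/1223)·0.6987/143 = 6453.6427.
County 4: 3677²·(1 − 344/3677)·5.44/344 = 193806.97.
County 3: 8847²·(1 − 1337/8847)·9.21/1337 = 457682.37.
County 5: 11645²·(1 − 1954/11645)·36.9/1954 = 2.1311298 × 10^6.
Sum = 2.7890728 × 10^6.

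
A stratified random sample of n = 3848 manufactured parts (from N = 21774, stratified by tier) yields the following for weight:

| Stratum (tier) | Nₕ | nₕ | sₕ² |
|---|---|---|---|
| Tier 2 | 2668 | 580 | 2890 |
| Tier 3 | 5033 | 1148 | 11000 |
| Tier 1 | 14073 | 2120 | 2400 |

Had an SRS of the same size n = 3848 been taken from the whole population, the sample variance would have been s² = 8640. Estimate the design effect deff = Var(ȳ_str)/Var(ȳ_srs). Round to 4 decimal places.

0.4627

Var(ȳ_str) = Σ Wₕ²(1−fₕ)sₕ²/nₕ with Wₕ = Nₕ/21774:
  Tier 2: (2668/21774)²·(1−580/2668)·2890/580 = 0.058547686
  Tier 3: (5033/21774)²·(1−1148/5033)·11000/1148 = 0.39517759
  Tier 1: (14073/21774)²·(1−2120/14073)·2400/2120 = 0.40166367
  → Var(ȳ_str) = 0.85538895.
Var(ȳ_srs) = (1 − 3848/21774)·8640/3848 = 1.8485187.
deff = 0.85538895 / 1.8485187 = 0.4627.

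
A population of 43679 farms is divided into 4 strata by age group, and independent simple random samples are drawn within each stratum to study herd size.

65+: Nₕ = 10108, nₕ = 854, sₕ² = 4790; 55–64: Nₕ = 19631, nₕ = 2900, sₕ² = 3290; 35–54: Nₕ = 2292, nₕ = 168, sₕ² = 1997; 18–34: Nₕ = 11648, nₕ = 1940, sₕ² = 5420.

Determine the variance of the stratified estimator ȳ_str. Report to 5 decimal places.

Var(ȳ_str) = Σₕ Wₕ²(1 − fₕ)sₕ²/nₕ with Wₕ = Nₕ/N, N = 43679.
65+: Wₕ = 0.23141555; term = 0.23141555²·(1 − 0.08448753)·4790/854 = 0.27499639.
55–64: Wₕ = 0.44943795; term = 0.44943795²·(1 − 0.14772554)·3290/2900 = 0.19530657.
35–54: Wₕ = 0.05247373; term = 0.05247373²·(1 − 0.07329843)·1997/168 = 0.030331405.
18–34: Wₕ = 0.26667277; term = 0.26667277²·(1 − 0.16655220)·5420/1940 = 0.1655897.
Sum = 0.66622407.

0.66622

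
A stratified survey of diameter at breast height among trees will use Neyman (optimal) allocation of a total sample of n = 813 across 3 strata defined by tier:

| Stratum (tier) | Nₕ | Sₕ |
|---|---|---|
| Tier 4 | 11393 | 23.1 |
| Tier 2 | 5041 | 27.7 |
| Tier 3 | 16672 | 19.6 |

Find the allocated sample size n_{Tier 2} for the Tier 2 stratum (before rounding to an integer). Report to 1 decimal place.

155.6

Neyman allocation: nₕ = n·NₕSₕ / Σⱼ NⱼSⱼ.
Σ NⱼSⱼ = 11393·23.1 + 5041·27.7 + 16672·19.6 = 729585.2.
n_{Tier 2} = 813·5041·27.7 / 729585.2 = 155.6.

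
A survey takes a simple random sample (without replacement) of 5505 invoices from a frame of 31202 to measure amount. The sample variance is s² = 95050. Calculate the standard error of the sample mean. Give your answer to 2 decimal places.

Under SRS without replacement, Var(ȳ) = (1 − f)·s²/n with f = n/N = 5505/31202 = 0.17643100.
Var(ȳ) = (1 − 0.17643100)·95050/5505 = 0.82356900·17.266122 = 14.219843.
SE(ȳ) = √(14.219843) = 3.77.

3.77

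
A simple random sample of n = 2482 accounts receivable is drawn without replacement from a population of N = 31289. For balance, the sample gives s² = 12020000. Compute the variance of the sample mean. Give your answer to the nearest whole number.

Under SRS without replacement, Var(ȳ) = (1 − f)·s²/n with f = n/N = 2482/31289 = 0.07932500.
Var(ȳ) = (1 − 0.07932500)·12020000/2482 = 0.92067500·4842.8687 = 4458.7081.

4459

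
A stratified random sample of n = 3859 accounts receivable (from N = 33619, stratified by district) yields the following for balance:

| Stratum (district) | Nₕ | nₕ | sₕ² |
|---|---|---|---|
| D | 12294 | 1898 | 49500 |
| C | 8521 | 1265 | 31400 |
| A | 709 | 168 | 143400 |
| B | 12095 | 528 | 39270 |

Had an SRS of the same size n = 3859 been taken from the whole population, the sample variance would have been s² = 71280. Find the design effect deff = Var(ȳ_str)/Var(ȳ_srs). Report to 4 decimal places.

0.8442

Var(ȳ_str) = Σ Wₕ²(1−fₕ)sₕ²/nₕ with Wₕ = Nₕ/33619:
  D: (12294/33619)²·(1−1898/12294)·49500/1898 = 2.9491638
  C: (8521/33619)²·(1−1265/8521)·31400/1265 = 1.3578675
  A: (709/33619)²·(1−168/709)·143400/168 = 0.28967685
  B: (12095/33619)²·(1−528/12095)·39270/528 = 9.2062763
  → Var(ȳ_str) = 13.802984.
Var(ȳ_srs) = (1 − 3859/33619)·71280/3859 = 16.350877.
deff = 13.802984 / 16.350877 = 0.8442.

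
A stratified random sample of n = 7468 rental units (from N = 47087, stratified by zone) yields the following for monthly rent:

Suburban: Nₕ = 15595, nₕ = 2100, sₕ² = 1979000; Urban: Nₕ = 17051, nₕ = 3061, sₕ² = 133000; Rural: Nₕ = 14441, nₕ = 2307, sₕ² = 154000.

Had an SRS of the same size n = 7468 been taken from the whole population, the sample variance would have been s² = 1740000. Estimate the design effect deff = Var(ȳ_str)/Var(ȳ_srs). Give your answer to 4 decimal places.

Var(ȳ_str) = Σ Wₕ²(1−fₕ)sₕ²/nₕ with Wₕ = Nₕ/47087:
  Suburban: (15595/47087)²·(1−2100/15595)·1979000/2100 = 89.45049
  Urban: (17051/47087)²·(1−3061/17051)·133000/3061 = 4.674701
  Rural: (14441/47087)²·(1−2307/14441)·154000/2307 = 5.2756059
  → Var(ȳ_str) = 99.400797.
Var(ȳ_srs) = (1 − 7468/47087)·1740000/7468 = 196.04123.
deff = 99.400797 / 196.04123 = 0.5070.

0.5070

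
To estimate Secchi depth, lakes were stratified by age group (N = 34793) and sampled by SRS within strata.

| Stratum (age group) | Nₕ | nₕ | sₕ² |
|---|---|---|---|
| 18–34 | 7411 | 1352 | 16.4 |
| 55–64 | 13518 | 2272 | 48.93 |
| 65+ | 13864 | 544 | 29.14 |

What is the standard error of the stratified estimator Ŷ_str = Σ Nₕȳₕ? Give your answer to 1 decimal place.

3702.8

Var(Ŷ_str) = Σₕ Nₕ²(1 − fₕ)sₕ²/nₕ.
18–34: 7411²·(1 − 1352/7411)·16.4/1352 = 544684.38.
55–64: 13518²·(1 − 2272/13518)·48.93/2272 = 3.2739905 × 10^6.
65+: 13864²·(1 − 544/13864)·29.14/544 = 9.8919844 × 10^6.
Sum = 1.3710659 × 10^7.
SE = √(1.3710659 × 10^7) = 3702.8.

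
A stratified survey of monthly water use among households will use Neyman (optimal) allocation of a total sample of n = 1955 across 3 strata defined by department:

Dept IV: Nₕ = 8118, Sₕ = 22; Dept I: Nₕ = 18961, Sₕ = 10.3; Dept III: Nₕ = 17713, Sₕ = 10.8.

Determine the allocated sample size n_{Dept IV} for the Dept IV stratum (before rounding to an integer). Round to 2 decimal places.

Neyman allocation: nₕ = n·NₕSₕ / Σⱼ NⱼSⱼ.
Σ NⱼSⱼ = 8118·22 + 18961·10.3 + 17713·10.8 = 565194.7.
n_{Dept IV} = 1955·8118·22 / 565194.7 = 617.76.

617.76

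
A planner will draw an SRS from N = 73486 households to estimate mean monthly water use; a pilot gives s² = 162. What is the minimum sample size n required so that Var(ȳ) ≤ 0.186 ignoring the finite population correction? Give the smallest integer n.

871

Without fpc, n₀ = s²/D = 162/0.186 = 870.9677.
Rounding up, n = 871.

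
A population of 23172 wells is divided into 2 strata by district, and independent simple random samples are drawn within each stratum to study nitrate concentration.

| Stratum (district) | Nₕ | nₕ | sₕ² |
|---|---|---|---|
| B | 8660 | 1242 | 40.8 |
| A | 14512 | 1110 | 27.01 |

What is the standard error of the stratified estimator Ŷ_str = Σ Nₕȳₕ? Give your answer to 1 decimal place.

Var(Ŷ_str) = Σₕ Nₕ²(1 − fₕ)sₕ²/nₕ.
B: 8660²·(1 − 1242/8660)·40.8/1242 = 2.1102956 × 10^6.
A: 14512²·(1 − 1110/14512)·27.01/1110 = 4.7325857 × 10^6.
Sum = 6.8428813 × 10^6.
SE = √(6.8428813 × 10^6) = 2615.9.

2615.9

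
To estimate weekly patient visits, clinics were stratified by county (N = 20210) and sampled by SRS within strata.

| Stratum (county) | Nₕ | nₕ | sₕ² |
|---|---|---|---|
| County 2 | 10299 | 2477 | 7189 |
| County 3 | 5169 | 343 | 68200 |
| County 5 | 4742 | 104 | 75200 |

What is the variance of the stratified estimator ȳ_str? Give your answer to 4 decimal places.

51.6515

Var(ȳ_str) = Σₕ Wₕ²(1 − fₕ)sₕ²/nₕ with Wₕ = Nₕ/N, N = 20210.
County 2: Wₕ = 0.50959921; term = 0.50959921²·(1 − 0.24050879)·7189/2477 = 0.57243044.
County 3: Wₕ = 0.25576447; term = 0.25576447²·(1 − 0.06635713)·68200/343 = 12.143713.
County 5: Wₕ = 0.23463632; term = 0.23463632²·(1 − 0.02193167)·75200/104 = 38.935358.
Sum = 51.651501.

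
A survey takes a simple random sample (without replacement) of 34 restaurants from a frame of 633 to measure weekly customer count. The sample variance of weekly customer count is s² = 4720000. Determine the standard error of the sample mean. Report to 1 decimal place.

Under SRS without replacement, Var(ȳ) = (1 − f)·s²/n with f = n/N = 34/633 = 0.05371248.
Var(ȳ) = (1 − 0.05371248)·4720000/34 = 0.94628752·138823.53 = 131366.97.
SE(ȳ) = √(131366.97) = 362.4.

362.4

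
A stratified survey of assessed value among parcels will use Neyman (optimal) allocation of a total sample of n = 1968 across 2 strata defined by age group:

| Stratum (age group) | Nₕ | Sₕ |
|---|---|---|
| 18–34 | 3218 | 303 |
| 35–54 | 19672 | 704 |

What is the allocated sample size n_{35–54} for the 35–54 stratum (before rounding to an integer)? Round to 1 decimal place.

1838.6

Neyman allocation: nₕ = n·NₕSₕ / Σⱼ NⱼSⱼ.
Σ NⱼSⱼ = 3218·303 + 19672·704 = 1.4824142 × 10^7.
n_{35–54} = 1968·19672·704 / (1.4824142 × 10^7) = 1838.6.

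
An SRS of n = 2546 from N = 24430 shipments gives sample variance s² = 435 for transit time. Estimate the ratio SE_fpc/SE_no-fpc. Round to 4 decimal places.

0.9465

f = n/N = 2546/24430 = 0.10421613.
SE_no-fpc = √(s²/n) = 0.41334761; SE_fpc = √((1−f)s²/n) = 0.3912164.
Ratio = √(1−f) = 0.94645860.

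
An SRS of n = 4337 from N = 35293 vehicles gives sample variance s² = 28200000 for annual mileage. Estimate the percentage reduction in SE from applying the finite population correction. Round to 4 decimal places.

f = n/N = 4337/35293 = 0.12288556.
SE_no-fpc = √(s²/n) = 80.636161; SE_fpc = √((1−f)s²/n) = 75.519303.
Ratio = √(1−f) = 0.93654388. Reduction = 100·(1 − 0.93654388) = 6.3456%.

6.3456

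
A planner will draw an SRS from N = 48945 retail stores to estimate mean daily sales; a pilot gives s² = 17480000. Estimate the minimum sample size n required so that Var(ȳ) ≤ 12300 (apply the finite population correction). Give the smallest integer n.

1382

Without fpc, n₀ = s²/D = 17480000/12300 = 1421.1382.
With fpc, (1 − n/N)·s²/n ≤ D requires n ≥ n₀/(1 + n₀/N) = 1421.1382/(1 + 1421.1382/48945) = 1381.0392.
Rounding up, n = 1382.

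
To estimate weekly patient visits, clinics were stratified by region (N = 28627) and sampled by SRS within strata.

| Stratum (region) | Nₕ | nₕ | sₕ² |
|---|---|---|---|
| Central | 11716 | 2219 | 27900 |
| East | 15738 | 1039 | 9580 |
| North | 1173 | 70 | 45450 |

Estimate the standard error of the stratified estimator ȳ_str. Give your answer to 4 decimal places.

2.3098

Var(ȳ_str) = Σₕ Wₕ²(1 − fₕ)sₕ²/nₕ with Wₕ = Nₕ/N, N = 28627.
Central: Wₕ = 0.40926398; term = 0.40926398²·(1 − 0.18939911)·27900/2219 = 1.7071081.
East: Wₕ = 0.54976072; term = 0.54976072²·(1 − 0.06601855)·9580/1039 = 2.6027689.
North: Wₕ = 0.04097530; term = 0.04097530²·(1 − 0.05967604)·45450/70 = 1.0250798.
Sum = 5.3349568.
SE = √(5.3349568) = 2.3098.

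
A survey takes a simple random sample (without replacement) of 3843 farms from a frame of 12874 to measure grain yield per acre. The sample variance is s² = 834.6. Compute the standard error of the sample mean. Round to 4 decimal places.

0.3903

Under SRS without replacement, Var(ȳ) = (1 − f)·s²/n with f = n/N = 3843/12874 = 0.29850862.
Var(ȳ) = (1 − 0.29850862)·834.6/3843 = 0.70149138·0.21717408 = 0.15234575.
SE(ȳ) = √(0.15234575) = 0.3903.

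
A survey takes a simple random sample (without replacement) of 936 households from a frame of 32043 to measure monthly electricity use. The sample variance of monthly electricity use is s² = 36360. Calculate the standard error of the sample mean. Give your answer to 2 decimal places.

Under SRS without replacement, Var(ȳ) = (1 − f)·s²/n with f = n/N = 936/32043 = 0.02921075.
Var(ȳ) = (1 − 0.02921075)·36360/936 = 0.97078925·38.846154 = 37.711429.
SE(ȳ) = √(37.711429) = 6.14.

6.14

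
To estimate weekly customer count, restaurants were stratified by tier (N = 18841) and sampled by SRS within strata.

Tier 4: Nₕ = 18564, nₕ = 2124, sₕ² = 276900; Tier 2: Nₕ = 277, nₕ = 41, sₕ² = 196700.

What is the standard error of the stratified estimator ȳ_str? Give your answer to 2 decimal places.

10.63

Var(ȳ_str) = Σₕ Wₕ²(1 − fₕ)sₕ²/nₕ with Wₕ = Nₕ/N, N = 18841.
Tier 4: Wₕ = 0.98529802; term = 0.98529802²·(1 − 0.11441500)·276900/2124 = 112.0815.
Tier 2: Wₕ = 0.01470198; term = 0.01470198²·(1 − 0.14801444)·196700/41 = 0.88349557.
Sum = 112.965.
SE = √(112.965) = 10.63.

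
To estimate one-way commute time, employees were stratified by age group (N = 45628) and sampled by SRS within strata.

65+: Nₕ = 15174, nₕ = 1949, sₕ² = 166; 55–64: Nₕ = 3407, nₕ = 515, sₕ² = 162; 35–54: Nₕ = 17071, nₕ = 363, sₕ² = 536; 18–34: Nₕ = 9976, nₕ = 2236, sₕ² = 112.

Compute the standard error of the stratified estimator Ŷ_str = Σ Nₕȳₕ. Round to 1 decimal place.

Var(Ŷ_str) = Σₕ Nₕ²(1 − fₕ)sₕ²/nₕ.
65+: 15174²·(1 − 1949/15174)·166/1949 = 1.7091966 × 10^7.
55–64: 3407²·(1 − 515/3407)·162/515 = 3.0994041 × 10^6.
35–54: 17071²·(1 − 363/17071)·536/363 = 4.2115464 × 10^8.
18–34: 9976²·(1 − 2236/9976)·112/2236 = 3.8676185 × 10^6.
Sum = 4.4521363 × 10^8.
SE = √(4.4521363 × 10^8) = 21100.1.

21100.1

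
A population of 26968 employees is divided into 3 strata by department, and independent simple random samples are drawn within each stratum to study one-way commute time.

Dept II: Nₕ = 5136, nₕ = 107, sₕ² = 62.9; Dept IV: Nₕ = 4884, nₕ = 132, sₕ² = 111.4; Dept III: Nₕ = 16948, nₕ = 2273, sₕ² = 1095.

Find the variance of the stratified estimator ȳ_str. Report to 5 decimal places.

0.21255

Var(ȳ_str) = Σₕ Wₕ²(1 − fₕ)sₕ²/nₕ with Wₕ = Nₕ/N, N = 26968.
Dept II: Wₕ = 0.19044794; term = 0.19044794²·(1 − 0.02083333)·62.9/107 = 0.020877382.
Dept IV: Wₕ = 0.18110353; term = 0.18110353²·(1 − 0.02702703)·111.4/132 = 0.02693183.
Dept III: Wₕ = 0.62844853; term = 0.62844853²·(1 − 0.13411612)·1095/2273 = 0.16474558.
Sum = 0.21255479.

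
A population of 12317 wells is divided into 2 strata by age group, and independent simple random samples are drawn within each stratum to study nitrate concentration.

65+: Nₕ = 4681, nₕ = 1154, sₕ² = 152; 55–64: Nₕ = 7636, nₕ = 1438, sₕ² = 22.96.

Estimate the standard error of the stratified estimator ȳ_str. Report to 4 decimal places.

0.1390

Var(ȳ_str) = Σₕ Wₕ²(1 − fₕ)sₕ²/nₕ with Wₕ = Nₕ/N, N = 12317.
65+: Wₕ = 0.38004384; term = 0.38004384²·(1 − 0.24652852)·152/1154 = 0.014334152.
55–64: Wₕ = 0.61995616; term = 0.61995616²·(1 − 0.18831849)·22.96/1438 = 0.0049810466.
Sum = 0.019315199.
SE = √(0.019315199) = 0.1390.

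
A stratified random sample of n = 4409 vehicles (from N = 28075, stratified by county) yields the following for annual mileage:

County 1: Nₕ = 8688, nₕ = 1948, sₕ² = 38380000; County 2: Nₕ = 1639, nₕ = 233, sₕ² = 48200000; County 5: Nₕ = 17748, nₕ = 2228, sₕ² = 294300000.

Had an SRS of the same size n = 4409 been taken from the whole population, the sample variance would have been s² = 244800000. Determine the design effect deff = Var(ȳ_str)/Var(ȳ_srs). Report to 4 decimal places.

1.0305

Var(ȳ_str) = Σ Wₕ²(1−fₕ)sₕ²/nₕ with Wₕ = Nₕ/28075:
  County 1: (8688/28075)²·(1−1948/8688)·38380000/1948 = 1463.7139
  County 2: (1639/28075)²·(1−233/1639)·48200000/233 = 604.80568
  County 5: (17748/28075)²·(1−2228/17748)·294300000/2228 = 46161.157
  → Var(ȳ_str) = 48229.677.
Var(ȳ_srs) = (1 − 4409/28075)·244800000/4409 = 46803.293.
deff = 48229.677 / 46803.293 = 1.0305.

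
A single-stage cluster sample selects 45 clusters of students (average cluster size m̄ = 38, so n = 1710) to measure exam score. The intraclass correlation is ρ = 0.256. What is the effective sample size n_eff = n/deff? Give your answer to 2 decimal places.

163.29

deff = 1 + (38 − 1)·0.256 = 1 + 9.472 = 10.472.
n_eff = 1710 / 10.472 = 163.29.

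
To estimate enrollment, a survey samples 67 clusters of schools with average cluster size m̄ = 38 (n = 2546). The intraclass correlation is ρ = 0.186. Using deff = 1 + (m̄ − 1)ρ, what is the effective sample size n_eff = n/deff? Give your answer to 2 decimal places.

323.01

deff = 1 + (38 − 1)·0.186 = 1 + 6.882 = 7.882.
n_eff = 2546 / 7.882 = 323.01.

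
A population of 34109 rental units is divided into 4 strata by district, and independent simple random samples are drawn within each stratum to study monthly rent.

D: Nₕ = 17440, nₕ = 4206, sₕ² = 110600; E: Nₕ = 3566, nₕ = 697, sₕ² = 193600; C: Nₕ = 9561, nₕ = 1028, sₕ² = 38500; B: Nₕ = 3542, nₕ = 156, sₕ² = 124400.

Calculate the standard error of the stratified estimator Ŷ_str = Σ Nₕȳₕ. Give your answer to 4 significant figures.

146700

Var(Ŷ_str) = Σₕ Nₕ²(1 − fₕ)sₕ²/nₕ.
D: 17440²·(1 − 4206/17440)·110600/4206 = 6.0690885 × 10^9.
E: 3566²·(1 − 697/3566)·193600/697 = 2.8417408 × 10^9.
C: 9561²·(1 − 1028/9561)·38500/1028 = 3.0554324 × 10^9.
B: 3542²·(1 − 156/3542)·124400/156 = 9.5638178 × 10^9.
Sum = 2.153008 × 10^10.
SE = √(2.153008 × 10^10) = 146700.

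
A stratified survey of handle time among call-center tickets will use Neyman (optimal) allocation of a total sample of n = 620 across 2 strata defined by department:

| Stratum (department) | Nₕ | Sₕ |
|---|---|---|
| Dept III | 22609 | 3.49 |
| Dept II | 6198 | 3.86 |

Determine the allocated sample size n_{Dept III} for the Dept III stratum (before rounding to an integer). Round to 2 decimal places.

Neyman allocation: nₕ = n·NₕSₕ / Σⱼ NⱼSⱼ.
Σ NⱼSⱼ = 22609·3.49 + 6198·3.86 = 102829.69.
n_{Dept III} = 620·22609·3.49 / 102829.69 = 475.75.

475.75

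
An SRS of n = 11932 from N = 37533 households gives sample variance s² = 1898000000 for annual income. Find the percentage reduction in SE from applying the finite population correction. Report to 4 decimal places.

17.4111

f = n/N = 11932/37533 = 0.31790691.
SE_no-fpc = √(s²/n) = 398.83336; SE_fpc = √((1−f)s²/n) = 329.3922.
Ratio = √(1−f) = 0.82588927. Reduction = 100·(1 − 0.82588927) = 17.4111%.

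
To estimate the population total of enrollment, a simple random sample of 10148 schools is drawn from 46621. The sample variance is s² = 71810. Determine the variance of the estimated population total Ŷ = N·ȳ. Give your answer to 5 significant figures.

Var(Ŷ) = N²·Var(ȳ) = N²·(1 − n/N)·s²/n.
f = 10148/46621 = 0.21767015; Var(ȳ) = 0.78232985·71810/10148 = 5.5359782.
Var(Ŷ) = 46621² · 5.5359782 = 1.2032546 × 10^10.

1.2033 × 10^10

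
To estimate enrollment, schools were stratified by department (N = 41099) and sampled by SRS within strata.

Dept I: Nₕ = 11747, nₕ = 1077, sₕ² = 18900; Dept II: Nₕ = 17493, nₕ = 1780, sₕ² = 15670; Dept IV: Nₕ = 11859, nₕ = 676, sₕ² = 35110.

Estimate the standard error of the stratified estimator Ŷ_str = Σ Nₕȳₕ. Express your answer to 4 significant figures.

107300

Var(Ŷ_str) = Σₕ Nₕ²(1 − fₕ)sₕ²/nₕ.
Dept I: 11747²·(1 − 1077/11747)·18900/1077 = 2.1995685 × 10^9.
Dept II: 17493²·(1 − 1780/17493)·15670/1780 = 2.4197606 × 10^9.
Dept IV: 11859²·(1 − 676/11859)·35110/676 = 6.8879586 × 10^9.
Sum = 1.1507288 × 10^10.
SE = √(1.1507288 × 10^10) = 107300.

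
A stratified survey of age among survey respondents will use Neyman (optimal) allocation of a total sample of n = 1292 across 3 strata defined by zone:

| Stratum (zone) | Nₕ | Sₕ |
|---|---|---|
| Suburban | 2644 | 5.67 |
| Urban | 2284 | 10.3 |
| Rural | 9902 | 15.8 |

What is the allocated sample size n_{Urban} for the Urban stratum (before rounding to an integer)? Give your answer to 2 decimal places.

155.89

Neyman allocation: nₕ = n·NₕSₕ / Σⱼ NⱼSⱼ.
Σ NⱼSⱼ = 2644·5.67 + 2284·10.3 + 9902·15.8 = 194968.28.
n_{Urban} = 1292·2284·10.3 / 194968.28 = 155.89.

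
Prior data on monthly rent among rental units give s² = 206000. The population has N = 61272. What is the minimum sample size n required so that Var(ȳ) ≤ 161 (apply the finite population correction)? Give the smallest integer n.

Without fpc, n₀ = s²/D = 206000/161 = 1279.5031.
With fpc, (1 − n/N)·s²/n ≤ D requires n ≥ n₀/(1 + n₀/N) = 1279.5031/(1 + 1279.5031/61272) = 1253.3306.
Rounding up, n = 1254.

1254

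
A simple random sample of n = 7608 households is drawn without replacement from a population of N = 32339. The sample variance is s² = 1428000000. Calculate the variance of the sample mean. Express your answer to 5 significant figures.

143540

Under SRS without replacement, Var(ȳ) = (1 − f)·s²/n with f = n/N = 7608/32339 = 0.23525774.
Var(ȳ) = (1 − 0.23525774)·1428000000/7608 = 0.76474226·187697.16 = 143539.95.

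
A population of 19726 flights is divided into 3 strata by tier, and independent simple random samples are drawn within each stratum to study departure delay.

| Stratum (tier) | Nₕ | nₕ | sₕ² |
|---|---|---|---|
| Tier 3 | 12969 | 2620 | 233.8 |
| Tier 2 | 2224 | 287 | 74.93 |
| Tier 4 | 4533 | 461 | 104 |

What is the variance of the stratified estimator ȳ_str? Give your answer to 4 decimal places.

0.0444

Var(ȳ_str) = Σₕ Wₕ²(1 − fₕ)sₕ²/nₕ with Wₕ = Nₕ/N, N = 19726.
Tier 3: Wₕ = 0.65745716; term = 0.65745716²·(1 − 0.20202020)·233.8/2620 = 0.030780101.
Tier 2: Wₕ = 0.11274460; term = 0.11274460²·(1 − 0.12904676)·74.93/287 = 0.0028904149.
Tier 4: Wₕ = 0.22979824; term = 0.22979824²·(1 − 0.10169865)·104/461 = 0.010701579.
Sum = 0.044372095.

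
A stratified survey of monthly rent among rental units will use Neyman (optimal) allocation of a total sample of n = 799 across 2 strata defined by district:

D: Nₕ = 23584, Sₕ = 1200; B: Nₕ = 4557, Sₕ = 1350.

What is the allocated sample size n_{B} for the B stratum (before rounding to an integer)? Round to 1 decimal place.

142.7

Neyman allocation: nₕ = n·NₕSₕ / Σⱼ NⱼSⱼ.
Σ NⱼSⱼ = 23584·1200 + 4557·1350 = 3.445275 × 10^7.
n_{B} = 799·4557·1350 / (3.445275 × 10^7) = 142.7.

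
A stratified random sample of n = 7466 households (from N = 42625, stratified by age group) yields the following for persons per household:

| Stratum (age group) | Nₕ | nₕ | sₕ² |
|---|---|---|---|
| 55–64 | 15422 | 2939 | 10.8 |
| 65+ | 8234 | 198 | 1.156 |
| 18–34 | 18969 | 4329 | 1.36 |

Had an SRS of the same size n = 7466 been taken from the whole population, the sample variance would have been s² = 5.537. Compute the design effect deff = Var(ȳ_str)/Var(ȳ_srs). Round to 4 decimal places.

Var(ȳ_str) = Σ Wₕ²(1−fₕ)sₕ²/nₕ with Wₕ = Nₕ/42625:
  55–64: (15422/42625)²·(1−2939/15422)·10.8/2939 = 3.8936334 × 10^-4
  65+: (8234/42625)²·(1−198/8234)·1.156/198 = 2.1262516 × 10^-4
  18–34: (18969/42625)²·(1−4329/18969)·1.36/4329 = 4.8018441 × 10^-5
  → Var(ȳ_str) = 6.5000694 × 10^-4.
Var(ȳ_srs) = (1 − 7466/42625)·5.537/7466 = 6.1172842 × 10^-4.
deff = (6.5000694 × 10^-4) / (6.1172842 × 10^-4) = 1.0626.

1.0626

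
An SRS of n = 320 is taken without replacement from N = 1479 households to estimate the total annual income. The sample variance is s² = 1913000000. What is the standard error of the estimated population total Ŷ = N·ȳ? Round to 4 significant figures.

3.201 × 10^6

Var(Ŷ) = N²·Var(ȳ) = N²·(1 − n/N)·s²/n.
f = 320/1479 = 0.21636241; Var(ȳ) = 0.78363759·1913000000/320 = 4.6846835 × 10^6.
Var(Ŷ) = 1479² · (4.6846835 × 10^6) = 1.0247469 × 10^13.
SE(Ŷ) = √(1.0247469 × 10^13) = 3.201 × 10^6.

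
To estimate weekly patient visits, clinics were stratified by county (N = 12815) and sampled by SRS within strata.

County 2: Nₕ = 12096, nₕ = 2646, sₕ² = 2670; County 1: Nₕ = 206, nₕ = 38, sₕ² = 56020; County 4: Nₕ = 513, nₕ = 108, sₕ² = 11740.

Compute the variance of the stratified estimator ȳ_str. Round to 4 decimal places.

1.1506

Var(ȳ_str) = Σₕ Wₕ²(1 − fₕ)sₕ²/nₕ with Wₕ = Nₕ/N, N = 12815.
County 2: Wₕ = 0.94389387; term = 0.94389387²·(1 − 0.21875000)·2670/2646 = 0.70235679.
County 1: Wₕ = 0.01607491; term = 0.01607491²·(1 − 0.18446602)·56020/38 = 0.31066962.
County 4: Wₕ = 0.04003121; term = 0.04003121²·(1 − 0.21052632)·11740/108 = 0.13752432.
Sum = 1.1505507.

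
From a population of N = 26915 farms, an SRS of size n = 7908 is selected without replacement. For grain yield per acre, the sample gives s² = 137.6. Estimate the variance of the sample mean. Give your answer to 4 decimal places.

0.0123

Under SRS without replacement, Var(ȳ) = (1 − f)·s²/n with f = n/N = 7908/26915 = 0.29381386.
Var(ȳ) = (1 − 0.29381386)·137.6/7908 = 0.70618614·0.017400101 = 0.01228771.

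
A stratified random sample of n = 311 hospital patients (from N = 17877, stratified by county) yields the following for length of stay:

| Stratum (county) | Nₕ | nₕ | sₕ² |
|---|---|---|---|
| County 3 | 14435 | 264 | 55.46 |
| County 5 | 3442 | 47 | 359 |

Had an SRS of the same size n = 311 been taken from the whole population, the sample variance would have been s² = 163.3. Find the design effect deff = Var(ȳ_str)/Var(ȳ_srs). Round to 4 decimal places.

0.8019

Var(ȳ_str) = Σ Wₕ²(1−fₕ)sₕ²/nₕ with Wₕ = Nₕ/17877:
  County 3: (14435/17877)²·(1−264/14435)·55.46/264 = 0.13446336
  County 5: (3442/17877)²·(1−47/3442)·359/47 = 0.27929165
  → Var(ȳ_str) = 0.41375501.
Var(ȳ_srs) = (1 − 311/17877)·163.3/311 = 0.51594574.
deff = 0.41375501 / 0.51594574 = 0.8019.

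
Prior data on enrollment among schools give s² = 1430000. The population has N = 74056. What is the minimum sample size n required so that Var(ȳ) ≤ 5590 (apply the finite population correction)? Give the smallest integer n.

Without fpc, n₀ = s²/D = 1430000/5590 = 255.8140.
With fpc, (1 − n/N)·s²/n ≤ D requires n ≥ n₀/(1 + n₀/N) = 255.8140/(1 + 255.8140/74056) = 254.9334.
Rounding up, n = 255.

255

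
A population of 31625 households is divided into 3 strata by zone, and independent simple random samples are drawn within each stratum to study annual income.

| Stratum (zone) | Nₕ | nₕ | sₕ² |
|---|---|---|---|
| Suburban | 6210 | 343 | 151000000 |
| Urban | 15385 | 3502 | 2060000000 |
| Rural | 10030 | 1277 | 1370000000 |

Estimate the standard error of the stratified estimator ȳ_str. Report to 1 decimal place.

Var(ȳ_str) = Σₕ Wₕ²(1 − fₕ)sₕ²/nₕ with Wₕ = Nₕ/N, N = 31625.
Suburban: Wₕ = 0.19636364; term = 0.19636364²·(1 − 0.05523349)·151000000/343 = 16037.233.
Urban: Wₕ = 0.48648221; term = 0.48648221²·(1 − 0.22762431)·2060000000/3502 = 107526.03.
Rural: Wₕ = 0.31715415; term = 0.31715415²·(1 − 0.12731805)·1370000000/1277 = 94173.012.
Sum = 217736.28.
SE = √(217736.28) = 466.6.

466.6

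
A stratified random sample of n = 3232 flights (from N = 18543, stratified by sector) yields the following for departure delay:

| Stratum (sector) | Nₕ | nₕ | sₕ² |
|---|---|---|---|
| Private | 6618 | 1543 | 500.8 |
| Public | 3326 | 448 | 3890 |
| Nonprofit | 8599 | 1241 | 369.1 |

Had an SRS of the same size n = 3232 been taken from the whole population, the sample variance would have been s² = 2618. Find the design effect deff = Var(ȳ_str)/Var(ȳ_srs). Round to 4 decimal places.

0.4906

Var(ȳ_str) = Σ Wₕ²(1−fₕ)sₕ²/nₕ with Wₕ = Nₕ/18543:
  Private: (6618/18543)²·(1−1543/6618)·500.8/1543 = 0.031703062
  Public: (3326/18543)²·(1−448/3326)·3890/448 = 0.2417267
  Nonprofit: (8599/18543)²·(1−1241/8599)·369.1/1241 = 0.054729313
  → Var(ȳ_str) = 0.32815908.
Var(ȳ_srs) = (1 − 3232/18543)·2618/3232 = 0.6688394.
deff = 0.32815908 / 0.6688394 = 0.4906.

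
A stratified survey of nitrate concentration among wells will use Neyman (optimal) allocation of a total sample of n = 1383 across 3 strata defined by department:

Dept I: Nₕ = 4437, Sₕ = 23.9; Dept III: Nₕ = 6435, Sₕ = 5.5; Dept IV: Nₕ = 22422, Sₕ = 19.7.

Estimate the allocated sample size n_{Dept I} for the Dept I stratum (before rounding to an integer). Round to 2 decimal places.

Neyman allocation: nₕ = n·NₕSₕ / Σⱼ NⱼSⱼ.
Σ NⱼSⱼ = 4437·23.9 + 6435·5.5 + 22422·19.7 = 583150.2.
n_{Dept I} = 1383·4437·23.9 / 583150.2 = 251.49.

251.49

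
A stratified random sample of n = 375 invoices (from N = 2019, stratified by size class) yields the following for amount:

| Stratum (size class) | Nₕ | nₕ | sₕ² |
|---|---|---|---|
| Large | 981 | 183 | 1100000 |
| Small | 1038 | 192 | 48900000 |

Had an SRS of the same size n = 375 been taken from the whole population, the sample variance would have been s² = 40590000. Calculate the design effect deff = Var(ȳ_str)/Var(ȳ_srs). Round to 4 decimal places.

Var(ȳ_str) = Σ Wₕ²(1−fₕ)sₕ²/nₕ with Wₕ = Nₕ/2019:
  Large: (981/2019)²·(1−183/981)·1100000/183 = 1154.3589
  Small: (1038/2019)²·(1−192/1038)·48900000/192 = 54865.925
  → Var(ȳ_str) = 56020.284.
Var(ȳ_srs) = (1 − 375/2019)·40590000/375 = 88135.988.
deff = 56020.284 / 88135.988 = 0.6356.

0.6356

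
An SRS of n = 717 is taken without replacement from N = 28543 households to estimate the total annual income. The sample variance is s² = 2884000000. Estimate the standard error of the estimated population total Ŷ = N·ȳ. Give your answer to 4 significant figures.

5.652 × 10^7

Var(Ŷ) = N²·Var(ȳ) = N²·(1 − n/N)·s²/n.
f = 717/28543 = 0.02511999; Var(ȳ) = 0.97488001·2884000000/717 = 3.9212747 × 10^6.
Var(Ŷ) = 28543² · (3.9212747 × 10^6) = 3.1946737 × 10^15.
SE(Ŷ) = √(3.1946737 × 10^15) = 5.652 × 10^7.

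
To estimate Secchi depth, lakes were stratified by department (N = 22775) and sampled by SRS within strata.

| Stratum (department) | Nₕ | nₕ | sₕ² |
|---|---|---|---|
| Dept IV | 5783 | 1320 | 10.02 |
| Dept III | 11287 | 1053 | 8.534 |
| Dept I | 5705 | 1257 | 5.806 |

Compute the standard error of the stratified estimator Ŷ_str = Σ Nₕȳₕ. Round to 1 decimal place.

Var(Ŷ_str) = Σₕ Nₕ²(1 − fₕ)sₕ²/nₕ.
Dept IV: 5783²·(1 − 1320/5783)·10.02/1320 = 195917.79.
Dept III: 11287²·(1 − 1053/11287)·8.534/1053 = 936155.96.
Dept I: 5705²·(1 − 1257/5705)·5.806/1257 = 117209.33.
Sum = 1.2492831 × 10^6.
SE = √(1.2492831 × 10^6) = 1117.7.

1117.7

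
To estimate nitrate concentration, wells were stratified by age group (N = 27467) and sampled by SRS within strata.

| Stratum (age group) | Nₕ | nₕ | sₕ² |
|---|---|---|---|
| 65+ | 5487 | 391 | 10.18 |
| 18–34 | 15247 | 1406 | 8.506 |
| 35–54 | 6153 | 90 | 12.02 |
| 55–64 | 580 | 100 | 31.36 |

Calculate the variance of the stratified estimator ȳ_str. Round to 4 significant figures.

0.009377

Var(ȳ_str) = Σₕ Wₕ²(1 − fₕ)sₕ²/nₕ with Wₕ = Nₕ/N, N = 27467.
65+: Wₕ = 0.19976699; term = 0.19976699²·(1 − 0.07125934)·10.18/391 = 9.6496807 × 10^-4.
18–34: Wₕ = 0.55510249; term = 0.55510249²·(1 − 0.09221486)·8.506/1406 = 0.0016922693.
35–54: Wₕ = 0.22401427; term = 0.22401427²·(1 − 0.01462701)·12.02/90 = 0.0066041053.
55–64: Wₕ = 0.02111625; term = 0.02111625²·(1 − 0.17241379)·31.36/100 = 1.1572384 × 10^-4.
Sum = 0.0093770665.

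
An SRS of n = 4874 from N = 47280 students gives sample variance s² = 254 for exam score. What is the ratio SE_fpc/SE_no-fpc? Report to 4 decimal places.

0.9471

f = n/N = 4874/47280 = 0.10308799.
SE_no-fpc = √(s²/n) = 0.22828328; SE_fpc = √((1−f)s²/n) = 0.21619668.
Ratio = √(1−f) = 0.94705439.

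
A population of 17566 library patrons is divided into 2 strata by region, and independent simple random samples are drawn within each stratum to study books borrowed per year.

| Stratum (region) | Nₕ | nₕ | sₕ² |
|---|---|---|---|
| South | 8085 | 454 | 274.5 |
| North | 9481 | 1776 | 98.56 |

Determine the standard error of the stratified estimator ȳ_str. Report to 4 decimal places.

0.3661

Var(ȳ_str) = Σₕ Wₕ²(1 − fₕ)sₕ²/nₕ with Wₕ = Nₕ/N, N = 17566.
South: Wₕ = 0.46026415; term = 0.46026415²·(1 − 0.05615337)·274.5/454 = 0.1208933.
North: Wₕ = 0.53973585; term = 0.53973585²·(1 − 0.18732201)·98.56/1776 = 0.013138288.
Sum = 0.13403159.
SE = √(0.13403159) = 0.3661.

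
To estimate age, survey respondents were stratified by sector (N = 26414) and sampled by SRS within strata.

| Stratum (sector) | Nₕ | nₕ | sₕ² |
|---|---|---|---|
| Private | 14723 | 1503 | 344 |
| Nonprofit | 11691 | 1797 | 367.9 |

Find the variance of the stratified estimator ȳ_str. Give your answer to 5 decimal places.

0.09779

Var(ȳ_str) = Σₕ Wₕ²(1 − fₕ)sₕ²/nₕ with Wₕ = Nₕ/N, N = 26414.
Private: Wₕ = 0.55739381; term = 0.55739381²·(1 − 0.10208517)·344/1503 = 0.063849703.
Nonprofit: Wₕ = 0.44260619; term = 0.44260619²·(1 − 0.15370798)·367.9/1797 = 0.033941961.
Sum = 0.097791664.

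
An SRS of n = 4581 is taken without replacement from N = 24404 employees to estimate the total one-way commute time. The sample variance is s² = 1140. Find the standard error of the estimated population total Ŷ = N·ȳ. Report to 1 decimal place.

Var(Ŷ) = N²·Var(ȳ) = N²·(1 − n/N)·s²/n.
f = 4581/24404 = 0.18771513; Var(ȳ) = 0.81228487·1140/4581 = 0.20214031.
Var(Ŷ) = 24404² · 0.20214031 = 1.2038572 × 10^8.
SE(Ŷ) = √(1.2038572 × 10^8) = 10972.0.

10972.0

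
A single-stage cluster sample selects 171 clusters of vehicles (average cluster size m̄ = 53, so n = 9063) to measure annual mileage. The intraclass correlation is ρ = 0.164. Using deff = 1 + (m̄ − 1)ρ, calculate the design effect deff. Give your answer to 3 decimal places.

deff = 1 + (53 − 1)·0.164 = 1 + 8.528 = 9.528.

9.528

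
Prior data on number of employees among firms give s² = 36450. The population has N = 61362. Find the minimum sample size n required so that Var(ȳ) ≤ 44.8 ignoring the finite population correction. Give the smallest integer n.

Without fpc, n₀ = s²/D = 36450/44.8 = 813.6161.
Rounding up, n = 814.

814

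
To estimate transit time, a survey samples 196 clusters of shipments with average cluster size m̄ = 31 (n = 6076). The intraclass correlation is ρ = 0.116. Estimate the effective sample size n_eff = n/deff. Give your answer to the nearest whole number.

deff = 1 + (31 − 1)·0.116 = 1 + 3.48 = 4.48.
n_eff = 6076 / 4.48 = 1356.

1356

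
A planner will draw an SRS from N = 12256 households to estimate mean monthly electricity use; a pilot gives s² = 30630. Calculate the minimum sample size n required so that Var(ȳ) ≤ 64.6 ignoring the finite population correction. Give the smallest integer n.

475

Without fpc, n₀ = s²/D = 30630/64.6 = 474.1486.
Rounding up, n = 475.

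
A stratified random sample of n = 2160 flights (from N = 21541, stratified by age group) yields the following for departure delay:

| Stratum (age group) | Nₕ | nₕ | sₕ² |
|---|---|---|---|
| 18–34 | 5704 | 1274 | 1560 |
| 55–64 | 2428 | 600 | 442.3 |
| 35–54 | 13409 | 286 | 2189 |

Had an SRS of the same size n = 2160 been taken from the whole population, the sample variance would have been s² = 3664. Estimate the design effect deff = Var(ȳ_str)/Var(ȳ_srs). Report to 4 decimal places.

1.9501

Var(ȳ_str) = Σ Wₕ²(1−fₕ)sₕ²/nₕ with Wₕ = Nₕ/21541:
  18–34: (5704/21541)²·(1−1274/5704)·1560/1274 = 0.066681704
  55–64: (2428/21541)²·(1−600/2428)·442.3/600 = 0.0070511319
  35–54: (13409/21541)²·(1−286/13409)·2189/286 = 2.9025354
  → Var(ȳ_str) = 2.9762682.
Var(ȳ_srs) = (1 − 2160/21541)·3664/2160 = 1.5262021.
deff = 2.9762682 / 1.5262021 = 1.9501.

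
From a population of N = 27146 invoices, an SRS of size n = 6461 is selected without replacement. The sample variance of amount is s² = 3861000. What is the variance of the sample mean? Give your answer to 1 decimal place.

455.4

Under SRS without replacement, Var(ȳ) = (1 − f)·s²/n with f = n/N = 6461/27146 = 0.23800928.
Var(ȳ) = (1 − 0.23800928)·3861000/6461 = 0.76199072·597.58551 = 455.35461.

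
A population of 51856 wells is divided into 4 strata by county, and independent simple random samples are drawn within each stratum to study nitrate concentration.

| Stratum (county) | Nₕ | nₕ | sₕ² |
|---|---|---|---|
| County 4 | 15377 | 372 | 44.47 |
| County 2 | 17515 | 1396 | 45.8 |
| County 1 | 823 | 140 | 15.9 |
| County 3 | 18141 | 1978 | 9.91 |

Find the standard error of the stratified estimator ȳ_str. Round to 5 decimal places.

0.11947

Var(ȳ_str) = Σₕ Wₕ²(1 − fₕ)sₕ²/nₕ with Wₕ = Nₕ/N, N = 51856.
County 4: Wₕ = 0.29653271; term = 0.29653271²·(1 − 0.02419198)·44.47/372 = 0.010257317.
County 2: Wₕ = 0.33776226; term = 0.33776226²·(1 − 0.07970311)·45.8/1396 = 0.0034445324.
County 1: Wₕ = 0.01587087; term = 0.01587087²·(1 − 0.17010936)·15.9/140 = 2.3740595 × 10^-5.
County 3: Wₕ = 0.34983416; term = 0.34983416²·(1 − 0.10903478)·9.91/1978 = 5.4630168 × 10^-4.
Sum = 0.014271892.
SE = √(0.014271892) = 0.11947.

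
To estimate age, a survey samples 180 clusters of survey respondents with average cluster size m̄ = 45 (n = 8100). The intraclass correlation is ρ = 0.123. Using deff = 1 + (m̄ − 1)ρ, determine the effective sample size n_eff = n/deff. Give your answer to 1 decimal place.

deff = 1 + (45 − 1)·0.123 = 1 + 5.412 = 6.412.
n_eff = 8100 / 6.412 = 1263.3.

1263.3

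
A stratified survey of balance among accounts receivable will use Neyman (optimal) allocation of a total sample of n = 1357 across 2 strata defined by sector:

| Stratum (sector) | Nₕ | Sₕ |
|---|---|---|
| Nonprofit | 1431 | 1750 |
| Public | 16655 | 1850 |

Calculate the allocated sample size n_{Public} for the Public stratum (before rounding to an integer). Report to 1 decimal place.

1255.0

Neyman allocation: nₕ = n·NₕSₕ / Σⱼ NⱼSⱼ.
Σ NⱼSⱼ = 1431·1750 + 16655·1850 = 3.3316 × 10^7.
n_{Public} = 1357·16655·1850 / (3.3316 × 10^7) = 1255.0.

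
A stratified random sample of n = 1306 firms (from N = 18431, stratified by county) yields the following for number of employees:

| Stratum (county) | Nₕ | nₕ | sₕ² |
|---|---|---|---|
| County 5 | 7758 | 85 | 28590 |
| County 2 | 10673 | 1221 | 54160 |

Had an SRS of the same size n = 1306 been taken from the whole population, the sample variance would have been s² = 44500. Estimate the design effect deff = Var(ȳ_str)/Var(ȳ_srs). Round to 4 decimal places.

Var(ȳ_str) = Σ Wₕ²(1−fₕ)sₕ²/nₕ with Wₕ = Nₕ/18431:
  County 5: (7758/18431)²·(1−85/7758)·28590/85 = 58.940309
  County 2: (10673/18431)²·(1−1221/10673)·54160/1221 = 13.172719
  → Var(ȳ_str) = 72.113028.
Var(ȳ_srs) = (1 − 1306/18431)·44500/1306 = 31.659096.
deff = 72.113028 / 31.659096 = 2.2778.

2.2778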